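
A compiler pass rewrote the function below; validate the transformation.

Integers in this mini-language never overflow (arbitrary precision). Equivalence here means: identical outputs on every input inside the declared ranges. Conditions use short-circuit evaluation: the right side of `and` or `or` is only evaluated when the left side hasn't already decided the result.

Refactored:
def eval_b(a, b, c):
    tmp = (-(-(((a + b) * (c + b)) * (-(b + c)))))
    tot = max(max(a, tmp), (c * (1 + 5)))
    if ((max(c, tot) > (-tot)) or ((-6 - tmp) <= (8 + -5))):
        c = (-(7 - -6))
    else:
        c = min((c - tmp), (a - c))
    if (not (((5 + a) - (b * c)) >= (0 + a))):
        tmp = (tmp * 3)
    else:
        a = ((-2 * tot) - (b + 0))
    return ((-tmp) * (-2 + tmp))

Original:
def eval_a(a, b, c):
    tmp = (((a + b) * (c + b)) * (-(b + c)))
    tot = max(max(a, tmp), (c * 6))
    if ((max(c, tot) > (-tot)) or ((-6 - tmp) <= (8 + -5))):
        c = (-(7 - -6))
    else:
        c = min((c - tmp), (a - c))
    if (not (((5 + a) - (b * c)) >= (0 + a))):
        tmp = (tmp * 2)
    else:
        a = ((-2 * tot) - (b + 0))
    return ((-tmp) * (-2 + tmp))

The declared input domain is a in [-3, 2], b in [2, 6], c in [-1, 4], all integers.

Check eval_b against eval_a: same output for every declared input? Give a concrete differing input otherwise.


There is a counterexample at a=0, b=6, c=-1: -90600 on one side, -203400 on the other.
eval_a: tmp = -150; tot = 0; ((max(c, tot) > (-tot)) or ((-6 - tmp) <= (8 + -5))) -> false; c = 1; (not (((5 + a) - (b * c)) >= (0 + a))) -> true; tmp = -300; return -90600
eval_b: tmp = -150; tot = 0; ((max(c, tot) > (-tot)) or ((-6 - tmp) <= (8 + -5))) -> false; c = 1; (not (((5 + a) - (b * c)) >= (0 + a))) -> true; tmp = -450; return -203400
verdict: not equivalent; witness: a=0, b=6, c=-1


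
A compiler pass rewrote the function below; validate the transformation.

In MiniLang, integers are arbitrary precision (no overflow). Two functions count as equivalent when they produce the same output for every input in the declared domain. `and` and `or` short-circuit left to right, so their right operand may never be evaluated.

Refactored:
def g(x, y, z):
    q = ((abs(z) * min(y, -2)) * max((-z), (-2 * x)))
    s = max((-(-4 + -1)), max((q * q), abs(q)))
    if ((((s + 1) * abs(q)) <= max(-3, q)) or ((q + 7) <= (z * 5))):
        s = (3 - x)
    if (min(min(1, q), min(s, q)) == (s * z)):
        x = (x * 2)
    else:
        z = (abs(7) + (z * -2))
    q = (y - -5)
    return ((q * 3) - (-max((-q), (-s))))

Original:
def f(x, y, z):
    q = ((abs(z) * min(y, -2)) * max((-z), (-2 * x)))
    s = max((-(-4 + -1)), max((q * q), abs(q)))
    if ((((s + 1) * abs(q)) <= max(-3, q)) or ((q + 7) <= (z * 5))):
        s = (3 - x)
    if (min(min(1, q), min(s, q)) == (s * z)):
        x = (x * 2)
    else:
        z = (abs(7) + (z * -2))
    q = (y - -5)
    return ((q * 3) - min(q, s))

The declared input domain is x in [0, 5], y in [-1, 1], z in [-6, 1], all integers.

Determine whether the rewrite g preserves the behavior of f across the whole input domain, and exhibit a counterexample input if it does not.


Reading the diff, among the changes: min/max/abs usage differs.
As a probe, take x=0, y=-1, z=-2: f runs q becomes -8; next s becomes 64; next ((((s + 1) * abs(q)) <= max(-3, q)) or ((q + 7) <= (z * 5))) evaluates to false; next (min(min(1, q), min(s, q)) == (s * z)) evaluates to false; next z becomes 11; next q becomes 4; next final value 8; g runs q becomes -8; next s becomes 64; next ((((s + 1) * abs(q)) <= max(-3, q)) or ((q + 7) <= (z * 5))) evaluates to false; next (min(min(1, q), min(s, q)) == (s * z)) evaluates to false; next z becomes 11; next q becomes 4; next final value 8; both end at 8.
Checked all 144 inputs in the declared domain: the outputs agree on every one.
verdict: equivalent


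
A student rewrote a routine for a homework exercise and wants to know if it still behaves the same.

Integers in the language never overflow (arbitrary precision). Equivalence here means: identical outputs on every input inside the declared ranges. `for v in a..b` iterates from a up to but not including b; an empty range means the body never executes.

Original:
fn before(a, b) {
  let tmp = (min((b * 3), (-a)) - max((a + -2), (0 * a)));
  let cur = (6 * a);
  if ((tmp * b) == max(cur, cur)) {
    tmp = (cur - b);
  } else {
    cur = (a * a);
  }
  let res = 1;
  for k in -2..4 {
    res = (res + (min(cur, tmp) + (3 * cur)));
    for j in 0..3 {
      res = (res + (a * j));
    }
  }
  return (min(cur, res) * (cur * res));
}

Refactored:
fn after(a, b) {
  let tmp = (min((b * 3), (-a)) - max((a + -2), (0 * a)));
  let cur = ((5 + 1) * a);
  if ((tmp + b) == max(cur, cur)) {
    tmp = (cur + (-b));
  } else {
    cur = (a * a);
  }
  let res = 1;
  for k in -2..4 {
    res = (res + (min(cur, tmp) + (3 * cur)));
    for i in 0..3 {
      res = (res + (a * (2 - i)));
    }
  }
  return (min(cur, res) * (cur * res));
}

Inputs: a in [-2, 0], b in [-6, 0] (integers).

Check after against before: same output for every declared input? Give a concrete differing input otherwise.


Run the pair on a=-2, b=-3.
before: tmp := -9 | cur := -12 | ((tmp * b) == max(cur, cur)): false | cur := 4 | res := 1 | iter k=-2: | res := 4 | iter j=0: | res := 4 | iter j=1: | res := 2 | iter j=2: | res := -2 | iter k=-1: | res := 1 | iter j=0: | res := 1 | iter j=1: | res := -1 | iter j=2: | res := -5 | iter k=0: | res := -2 | iter j=0: | res := -2 | iter j=1: | res := -4 | iter j=2: | res := -8 | iter k=1: | res := -5 | iter j=0: | res := -5 | iter j=1: | res := -7 | iter j=2: | res := -11 | iter k=2: | res := -8 | iter j=0: | res := -8 | iter j=1: | res := -10 | iter j=2: | res := -14 | iter k=3: | res := -11 | iter j=0: | res := -11 | iter j=1: | res := -13 | iter j=2: | res := -17 | result 1156
after: tmp := -9 | cur := -12 | ((tmp + b) == max(cur, cur)): true | tmp := -9 | res := 1 | iter k=-2: | res := -47 | iter i=0: | res := -51 | iter i=1: | res := -53 | iter i=2: | res := -53 | iter k=-1: | res := -101 | iter i=0: | res := -105 | iter i=1: | res := -107 | iter i=2: | res := -107 | iter k=0: | res := -155 | iter i=0: | res := -159 | iter i=1: | res := -161 | iter i=2: | res := -161 | iter k=1: | res := -209 | iter i=0: | res := -213 | iter i=1: | res := -215 | iter i=2: | res := -215 | iter k=2: | res := -263 | iter i=0: | res := -267 | iter i=1: | res := -269 | iter i=2: | res := -269 | iter k=3: | res := -317 | iter i=0: | res := -321 | iter i=1: | res := -323 | iter i=2: | res := -323 | result -1251948
1156 vs -1251948 — the two versions disagree here.
verdict: not equivalent; witness: a=-2, b=-3


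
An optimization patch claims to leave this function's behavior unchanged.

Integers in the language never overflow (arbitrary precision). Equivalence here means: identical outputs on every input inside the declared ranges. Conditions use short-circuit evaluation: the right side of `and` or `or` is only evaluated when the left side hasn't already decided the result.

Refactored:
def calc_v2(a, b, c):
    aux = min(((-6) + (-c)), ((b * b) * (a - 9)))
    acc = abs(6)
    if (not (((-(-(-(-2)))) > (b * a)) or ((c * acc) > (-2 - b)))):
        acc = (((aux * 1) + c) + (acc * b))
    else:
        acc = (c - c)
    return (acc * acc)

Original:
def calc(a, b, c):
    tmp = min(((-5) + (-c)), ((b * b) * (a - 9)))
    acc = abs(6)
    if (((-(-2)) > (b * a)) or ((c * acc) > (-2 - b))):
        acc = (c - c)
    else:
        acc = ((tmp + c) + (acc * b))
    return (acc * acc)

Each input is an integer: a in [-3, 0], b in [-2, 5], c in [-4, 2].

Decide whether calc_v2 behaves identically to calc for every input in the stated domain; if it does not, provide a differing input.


Although `5` became `6`, no input in the stated domain can expose it; all 224 inputs agree.
verdict: equivalent


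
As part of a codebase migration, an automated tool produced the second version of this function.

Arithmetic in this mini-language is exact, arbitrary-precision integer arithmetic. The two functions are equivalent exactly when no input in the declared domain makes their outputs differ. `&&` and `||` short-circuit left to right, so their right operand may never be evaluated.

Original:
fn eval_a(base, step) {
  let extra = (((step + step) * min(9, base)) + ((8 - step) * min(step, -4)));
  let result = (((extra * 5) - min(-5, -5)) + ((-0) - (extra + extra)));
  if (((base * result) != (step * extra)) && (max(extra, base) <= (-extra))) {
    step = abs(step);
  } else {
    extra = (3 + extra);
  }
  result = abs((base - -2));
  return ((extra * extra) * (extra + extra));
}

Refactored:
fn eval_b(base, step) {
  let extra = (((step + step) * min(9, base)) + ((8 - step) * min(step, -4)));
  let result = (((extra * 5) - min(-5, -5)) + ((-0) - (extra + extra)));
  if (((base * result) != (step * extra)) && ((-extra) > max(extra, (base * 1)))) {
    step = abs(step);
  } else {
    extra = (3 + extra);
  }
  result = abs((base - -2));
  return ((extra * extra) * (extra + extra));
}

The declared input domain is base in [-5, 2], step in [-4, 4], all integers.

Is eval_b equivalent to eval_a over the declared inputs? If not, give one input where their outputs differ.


The suspicious-looking change has no observable effect anywhere in the declared ranges.
Spot check at base=-5, step=1 — eval_a: extra=-38, then result=-109, then (((base * result) != (step * extra)) && (max(extra, base) <= (-extra))) is true, then step=1, then result=3, then returns -109744. eval_b: extra=-38, then result=-109, then (((base * result) != (step * extra)) && ((-extra) > max(extra, (base * 1)))) is true, then step=1, then result=3, then returns -109744. Both give -109744.
Across all 72 domain points the two functions coincide.
verdict: equivalent


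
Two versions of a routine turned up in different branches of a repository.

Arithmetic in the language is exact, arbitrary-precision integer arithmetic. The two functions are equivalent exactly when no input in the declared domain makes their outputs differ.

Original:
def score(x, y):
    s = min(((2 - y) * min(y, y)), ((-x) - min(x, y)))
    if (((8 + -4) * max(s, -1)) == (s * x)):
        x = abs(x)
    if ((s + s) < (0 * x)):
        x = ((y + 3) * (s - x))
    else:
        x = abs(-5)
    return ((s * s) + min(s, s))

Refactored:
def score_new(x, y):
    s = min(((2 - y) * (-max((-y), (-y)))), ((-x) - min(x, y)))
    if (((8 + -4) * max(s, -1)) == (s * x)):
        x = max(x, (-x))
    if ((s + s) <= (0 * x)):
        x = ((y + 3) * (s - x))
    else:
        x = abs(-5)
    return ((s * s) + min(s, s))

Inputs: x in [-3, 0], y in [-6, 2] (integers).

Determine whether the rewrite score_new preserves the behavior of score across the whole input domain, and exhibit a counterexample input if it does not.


Although `((s + s) < (0 * x))` became `((s + s) <= (0 * x))`, no input in the stated domain can expose it.
Spot check at x=-2, y=-6 — score: s becomes -48; next (((8 + -4) * max(s, -1)) == (s * x)) evaluates to false; next ((s + s) < (0 * x)) evaluates to true; next x becomes 138; next final value 2256. score_new: s becomes -48; next (((8 + -4) * max(s, -1)) == (s * x)) evaluates to false; next ((s + s) <= (0 * x)) evaluates to true; next x becomes 138; next final value 2256. Both give 2256.
Every one of the 36 inputs gives matching results.
verdict: equivalent


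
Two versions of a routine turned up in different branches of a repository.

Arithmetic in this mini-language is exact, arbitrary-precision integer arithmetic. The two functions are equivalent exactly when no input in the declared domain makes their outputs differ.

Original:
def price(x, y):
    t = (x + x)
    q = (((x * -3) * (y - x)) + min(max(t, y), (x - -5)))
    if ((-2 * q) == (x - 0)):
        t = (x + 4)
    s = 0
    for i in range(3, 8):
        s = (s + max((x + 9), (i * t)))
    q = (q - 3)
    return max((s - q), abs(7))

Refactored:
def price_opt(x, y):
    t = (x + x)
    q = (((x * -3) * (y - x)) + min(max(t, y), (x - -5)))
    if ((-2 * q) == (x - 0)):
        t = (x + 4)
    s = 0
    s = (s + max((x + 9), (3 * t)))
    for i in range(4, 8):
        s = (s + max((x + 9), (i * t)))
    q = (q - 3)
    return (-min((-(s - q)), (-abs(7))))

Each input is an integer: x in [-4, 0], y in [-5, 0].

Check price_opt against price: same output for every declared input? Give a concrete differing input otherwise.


Differences: arithmetic usage differs; and constant usage differs; and min/max/abs usage differs; and loop structure differs; and statement counts differ — yet all 30 inputs agree.
verdict: equivalent


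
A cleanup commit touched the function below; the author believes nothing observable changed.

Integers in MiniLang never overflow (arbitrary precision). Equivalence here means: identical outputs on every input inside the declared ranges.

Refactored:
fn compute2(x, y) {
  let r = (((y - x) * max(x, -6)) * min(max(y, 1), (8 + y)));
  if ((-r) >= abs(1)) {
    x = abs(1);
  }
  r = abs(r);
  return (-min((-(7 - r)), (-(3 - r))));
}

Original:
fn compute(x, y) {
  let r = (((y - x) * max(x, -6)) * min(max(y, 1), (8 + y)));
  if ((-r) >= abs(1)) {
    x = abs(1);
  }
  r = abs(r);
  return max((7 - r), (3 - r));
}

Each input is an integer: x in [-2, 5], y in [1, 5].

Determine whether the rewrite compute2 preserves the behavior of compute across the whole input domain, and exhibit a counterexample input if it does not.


The two are interchangeable: min/max/abs usage differs, and every declared input agrees.
As a probe, take x=-1, y=2: compute runs r := -6 | ((-r) >= abs(1)): true | x := 1 | r := 6 | result 1; compute2 runs r := -6 | ((-r) >= abs(1)): true | x := 1 | r := 6 | result 1; both end at 1.
Across all 40 domain points the two functions coincide.
verdict: equivalent


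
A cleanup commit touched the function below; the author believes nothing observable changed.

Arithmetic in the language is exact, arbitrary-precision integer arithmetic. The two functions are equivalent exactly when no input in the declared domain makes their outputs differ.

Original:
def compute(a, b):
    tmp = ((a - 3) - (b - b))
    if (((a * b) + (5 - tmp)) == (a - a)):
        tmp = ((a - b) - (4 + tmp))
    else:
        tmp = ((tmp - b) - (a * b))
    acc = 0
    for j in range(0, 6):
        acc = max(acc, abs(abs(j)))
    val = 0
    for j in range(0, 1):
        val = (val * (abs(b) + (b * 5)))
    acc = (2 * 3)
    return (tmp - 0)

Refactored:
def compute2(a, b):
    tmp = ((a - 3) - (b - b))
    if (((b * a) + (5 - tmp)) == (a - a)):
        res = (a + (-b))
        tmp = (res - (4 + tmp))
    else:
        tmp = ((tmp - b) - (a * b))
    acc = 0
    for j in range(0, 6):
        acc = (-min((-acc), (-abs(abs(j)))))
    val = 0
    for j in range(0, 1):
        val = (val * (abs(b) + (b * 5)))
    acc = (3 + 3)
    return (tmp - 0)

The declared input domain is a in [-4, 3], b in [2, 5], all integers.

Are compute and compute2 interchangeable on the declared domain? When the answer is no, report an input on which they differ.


Behavior is preserved: although constant usage differs, min/max/abs usage differs, statement counts differ, local variable names differ, arithmetic usage differs, the outputs never diverge.
Tracing a=2, b=4: compute: tmp := -1 | (((a * b) + (5 - tmp)) == (a - a)): false | tmp := -13 | acc := 0 | iter j=0: | acc := 0 | iter j=1: | acc := 1 | iter j=2: | acc := 2 | iter j=3: | acc := 3 | iter j=4: | acc := 4 | iter j=5: | acc := 5 | val := 0 | iter j=0: | val := 0 | acc := 6 | result -13 | compute2: tmp := -1 | (((b * a) + (5 - tmp)) == (a - a)): false | tmp := -13 | acc := 0 | iter j=0: | acc := 0 | iter j=1: | acc := 1 | iter j=2: | acc := 2 | iter j=3: | acc := 3 | iter j=4: | acc := 4 | iter j=5: | acc := 5 | val := 0 | iter j=0: | val := 0 | acc := 6 | result -13 — matching result -13.
Every one of the 32 inputs gives matching results.
verdict: equivalent


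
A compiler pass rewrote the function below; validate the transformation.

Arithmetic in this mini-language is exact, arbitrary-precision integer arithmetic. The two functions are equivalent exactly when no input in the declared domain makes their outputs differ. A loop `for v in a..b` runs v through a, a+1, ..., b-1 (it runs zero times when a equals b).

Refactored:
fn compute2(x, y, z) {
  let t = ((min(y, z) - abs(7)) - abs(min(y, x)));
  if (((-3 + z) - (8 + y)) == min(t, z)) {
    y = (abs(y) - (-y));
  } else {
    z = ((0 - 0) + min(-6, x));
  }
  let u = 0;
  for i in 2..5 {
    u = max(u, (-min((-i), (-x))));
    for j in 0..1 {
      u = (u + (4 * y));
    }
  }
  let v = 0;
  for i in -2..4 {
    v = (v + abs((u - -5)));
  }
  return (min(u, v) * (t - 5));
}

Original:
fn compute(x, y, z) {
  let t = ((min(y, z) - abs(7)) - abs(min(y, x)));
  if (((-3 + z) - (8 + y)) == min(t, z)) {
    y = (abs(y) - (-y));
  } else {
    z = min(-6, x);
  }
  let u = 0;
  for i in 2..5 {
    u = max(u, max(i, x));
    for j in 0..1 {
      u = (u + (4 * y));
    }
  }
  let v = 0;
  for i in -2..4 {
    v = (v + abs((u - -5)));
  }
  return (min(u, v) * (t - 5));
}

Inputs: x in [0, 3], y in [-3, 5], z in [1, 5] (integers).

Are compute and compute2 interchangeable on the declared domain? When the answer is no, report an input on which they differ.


Behavior is preserved: although constant usage differs, arithmetic usage differs, min/max/abs usage differs, the outputs never diverge.
One worked example (x=0, y=-1, z=3) — compute: t = -9; (((-3 + z) - (8 + y)) == min(t, z)) -> false; z = -6; u = 0; [i=2]; u = 2; [j=0]; u = -2; [i=3]; u = 3; [j=0]; u = -1; [i=4]; u = 4; [j=0]; u = 0; v = 0; [i=-2]; v = 5; [i=-1]; v = 10; [i=0]; v = 15; [i=1]; v = 20; [i=2]; v = 25; [i=3]; v = 30; return 0; compute2: t = -9; (((-3 + z) - (8 + y)) == min(t, z)) -> false; z = -6; u = 0; [i=2]; u = 2; [j=0]; u = -2; [i=3]; u = 3; [j=0]; u = -1; [i=4]; u = 4; [j=0]; u = 0; v = 0; [i=-2]; v = 5; [i=-1]; v = 10; [i=0]; v = 15; [i=1]; v = 20; [i=2]; v = 25; [i=3]; v = 30; return 0; agreement on 0.
Checked all 180 inputs in the declared domain: the outputs agree on every one.
verdict: equivalent


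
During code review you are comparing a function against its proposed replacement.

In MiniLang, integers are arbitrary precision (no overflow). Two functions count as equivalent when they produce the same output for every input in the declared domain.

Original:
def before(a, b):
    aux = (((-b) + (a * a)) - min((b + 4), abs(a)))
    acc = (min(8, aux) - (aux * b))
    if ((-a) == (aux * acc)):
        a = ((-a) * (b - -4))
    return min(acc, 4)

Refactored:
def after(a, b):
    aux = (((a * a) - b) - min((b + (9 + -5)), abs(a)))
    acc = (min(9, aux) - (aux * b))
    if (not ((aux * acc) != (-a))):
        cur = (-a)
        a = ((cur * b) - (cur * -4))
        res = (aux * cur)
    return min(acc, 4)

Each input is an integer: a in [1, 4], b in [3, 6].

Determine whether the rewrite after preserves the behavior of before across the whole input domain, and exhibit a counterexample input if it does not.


These are not equivalent — on a=4, b=3 the outputs split (-19 vs -18).
before: aux=9, then acc=-19, then ((-a) == (aux * acc)) is false, then returns -19
after: aux=9, then acc=-18, then (not ((aux * acc) != (-a))) is false, then returns -18
verdict: not equivalent; witness: a=4, b=3


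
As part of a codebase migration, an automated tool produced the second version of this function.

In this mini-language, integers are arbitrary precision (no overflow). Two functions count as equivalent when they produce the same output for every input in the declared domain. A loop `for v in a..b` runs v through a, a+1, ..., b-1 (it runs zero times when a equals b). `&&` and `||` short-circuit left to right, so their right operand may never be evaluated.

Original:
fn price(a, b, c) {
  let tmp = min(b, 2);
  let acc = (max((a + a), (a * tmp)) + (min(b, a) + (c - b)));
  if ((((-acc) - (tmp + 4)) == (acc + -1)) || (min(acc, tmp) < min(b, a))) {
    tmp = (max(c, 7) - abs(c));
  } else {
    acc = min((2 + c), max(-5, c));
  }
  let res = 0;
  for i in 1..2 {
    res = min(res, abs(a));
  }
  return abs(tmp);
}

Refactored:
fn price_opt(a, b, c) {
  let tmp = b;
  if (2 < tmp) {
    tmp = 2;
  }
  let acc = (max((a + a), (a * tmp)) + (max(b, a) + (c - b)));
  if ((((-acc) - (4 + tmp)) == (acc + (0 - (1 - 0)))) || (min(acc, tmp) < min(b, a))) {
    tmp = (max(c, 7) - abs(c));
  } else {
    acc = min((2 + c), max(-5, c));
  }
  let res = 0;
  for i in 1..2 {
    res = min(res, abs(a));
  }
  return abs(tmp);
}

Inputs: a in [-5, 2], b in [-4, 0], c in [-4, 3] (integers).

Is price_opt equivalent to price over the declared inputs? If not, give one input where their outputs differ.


Consider the input a=-5, b=-1, c=-2.
price: tmp := -1 | acc := -1 | ((((-acc) - (tmp + 4)) == (acc + -1)) || (min(acc, tmp) < min(b, a))): true | tmp := 5 | res := 0 | iter i=1: | res := 0 | result 5
price_opt: tmp := -1 | (2 < tmp): false | acc := 3 | ((((-acc) - (4 + tmp)) == (acc + (0 - (1 - 0)))) || (min(acc, tmp) < min(b, a))): false | acc := -2 | res := 0 | iter i=1: | res := 0 | result 1
5 against 1: the behavior changed.
verdict: not equivalent; witness: a=-5, b=-1, c=-2


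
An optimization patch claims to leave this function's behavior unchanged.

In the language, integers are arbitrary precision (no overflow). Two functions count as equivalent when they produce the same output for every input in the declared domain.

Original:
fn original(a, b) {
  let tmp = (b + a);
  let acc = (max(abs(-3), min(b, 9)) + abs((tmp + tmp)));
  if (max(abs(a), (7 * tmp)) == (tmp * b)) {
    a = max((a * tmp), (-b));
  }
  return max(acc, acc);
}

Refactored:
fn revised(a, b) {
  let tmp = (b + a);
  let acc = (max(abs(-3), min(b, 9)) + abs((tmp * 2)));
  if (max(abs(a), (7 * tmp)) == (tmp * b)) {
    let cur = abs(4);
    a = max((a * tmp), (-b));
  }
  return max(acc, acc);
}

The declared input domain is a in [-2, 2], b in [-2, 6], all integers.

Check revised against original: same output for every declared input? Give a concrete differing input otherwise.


This is a faithful refactor — constant usage differs; arithmetic usage differs; statement counts differ; local variable names differ; min/max/abs usage differs, but the computed results match everywhere.
One worked example (a=2, b=5) — original: tmp := 7 | acc := 19 | (max(abs(a), (7 * tmp)) == (tmp * b)): false | result 19; revised: tmp := 7 | acc := 19 | (max(abs(a), (7 * tmp)) == (tmp * b)): false | result 19; agreement on 19.
Every one of the 45 inputs gives matching results.
verdict: equivalent


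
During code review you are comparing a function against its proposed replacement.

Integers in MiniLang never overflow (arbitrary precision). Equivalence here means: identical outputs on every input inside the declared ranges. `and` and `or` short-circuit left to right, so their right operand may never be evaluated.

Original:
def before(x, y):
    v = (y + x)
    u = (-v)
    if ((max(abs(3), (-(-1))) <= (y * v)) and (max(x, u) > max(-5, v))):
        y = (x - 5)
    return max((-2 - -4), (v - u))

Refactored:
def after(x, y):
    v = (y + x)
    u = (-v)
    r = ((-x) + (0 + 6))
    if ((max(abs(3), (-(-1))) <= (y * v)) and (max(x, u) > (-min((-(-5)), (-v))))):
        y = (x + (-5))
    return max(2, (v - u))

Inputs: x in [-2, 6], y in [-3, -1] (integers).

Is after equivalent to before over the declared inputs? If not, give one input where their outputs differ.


The two are interchangeable: local variable names differ, and constant usage differs, and min/max/abs usage differs, and statement counts differ, and arithmetic usage differs, and every declared input agrees.
Spot check at x=6, y=-2 — before: v becomes 4; next u becomes -4; next ((max(abs(3), (-(-1))) <= (y * v)) and (max(x, u) > max(-5, v))) evaluates to false; next final value 8. after: v becomes 4; next u becomes -4; next r becomes 0; next ((max(abs(3), (-(-1))) <= (y * v)) and (max(x, u) > (-min((-(-5)), (-v))))) evaluates to false; next final value 8. Both give 8.
Across all 27 domain points the two functions coincide.
verdict: equivalent


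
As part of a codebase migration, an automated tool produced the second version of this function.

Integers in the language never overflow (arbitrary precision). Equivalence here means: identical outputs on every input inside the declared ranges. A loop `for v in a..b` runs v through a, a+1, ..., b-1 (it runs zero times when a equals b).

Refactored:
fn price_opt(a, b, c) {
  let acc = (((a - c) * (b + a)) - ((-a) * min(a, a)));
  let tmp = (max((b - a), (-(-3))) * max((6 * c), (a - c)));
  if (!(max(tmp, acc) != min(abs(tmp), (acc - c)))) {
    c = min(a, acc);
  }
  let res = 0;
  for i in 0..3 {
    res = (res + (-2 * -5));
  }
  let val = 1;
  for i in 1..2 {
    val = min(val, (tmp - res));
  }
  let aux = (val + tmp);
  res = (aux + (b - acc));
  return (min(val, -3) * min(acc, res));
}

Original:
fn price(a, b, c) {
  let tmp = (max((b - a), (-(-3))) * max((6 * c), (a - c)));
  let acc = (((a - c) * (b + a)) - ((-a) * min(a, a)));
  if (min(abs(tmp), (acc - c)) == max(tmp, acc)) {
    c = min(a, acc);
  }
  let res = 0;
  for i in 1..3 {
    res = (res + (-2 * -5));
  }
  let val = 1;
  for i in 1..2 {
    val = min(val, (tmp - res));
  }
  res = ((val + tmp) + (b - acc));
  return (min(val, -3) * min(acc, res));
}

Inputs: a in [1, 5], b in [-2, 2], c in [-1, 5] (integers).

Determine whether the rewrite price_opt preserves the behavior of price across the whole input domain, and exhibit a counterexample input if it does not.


Take a=1, b=-2, c=-1.
price: tmp := 6 | acc := -1 | (min(abs(tmp), (acc - c)) == max(tmp, acc)): false | res := 0 | iter i=1: | res := 10 | iter i=2: | res := 20 | val := 1 | iter i=1: | val := -14 | res := -9 | result 126
price_opt: acc := -1 | tmp := 6 | (!(max(tmp, acc) != min(abs(tmp), (acc - c)))): false | res := 0 | iter i=0: | res := 10 | iter i=1: | res := 20 | iter i=2: | res := 30 | val := 1 | iter i=1: | val := -24 | aux := -18 | res := -19 | result 456
126 against 456: the behavior changed.
verdict: not equivalent; witness: a=1, b=-2, c=-1


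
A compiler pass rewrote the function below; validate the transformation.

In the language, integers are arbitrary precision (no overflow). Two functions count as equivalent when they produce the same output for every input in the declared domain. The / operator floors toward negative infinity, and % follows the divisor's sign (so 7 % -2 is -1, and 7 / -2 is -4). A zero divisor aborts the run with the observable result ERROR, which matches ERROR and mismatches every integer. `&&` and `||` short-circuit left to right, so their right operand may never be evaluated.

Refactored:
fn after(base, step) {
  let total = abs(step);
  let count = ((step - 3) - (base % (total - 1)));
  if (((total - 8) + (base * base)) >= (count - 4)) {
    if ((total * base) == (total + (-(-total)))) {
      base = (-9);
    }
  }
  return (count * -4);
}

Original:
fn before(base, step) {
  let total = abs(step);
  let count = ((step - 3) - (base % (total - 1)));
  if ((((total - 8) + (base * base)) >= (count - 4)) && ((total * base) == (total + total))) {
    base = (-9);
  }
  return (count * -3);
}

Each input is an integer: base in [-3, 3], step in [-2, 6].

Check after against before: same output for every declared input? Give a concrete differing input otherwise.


The rewrite breaks on base=-3, step=-2, where the results are 15 and 20.
before: total = 2; count = -5; ((((total - 8) + (base * base)) >= (count - 4)) && ((total * base) == (total + total))) -> false; return 15
after: total = 2; count = -5; (((total - 8) + (base * base)) >= (count - 4)) -> true; ((total * base) == (total + (-(-total)))) -> false; return 20
verdict: not equivalent; witness: base=-3, step=-2


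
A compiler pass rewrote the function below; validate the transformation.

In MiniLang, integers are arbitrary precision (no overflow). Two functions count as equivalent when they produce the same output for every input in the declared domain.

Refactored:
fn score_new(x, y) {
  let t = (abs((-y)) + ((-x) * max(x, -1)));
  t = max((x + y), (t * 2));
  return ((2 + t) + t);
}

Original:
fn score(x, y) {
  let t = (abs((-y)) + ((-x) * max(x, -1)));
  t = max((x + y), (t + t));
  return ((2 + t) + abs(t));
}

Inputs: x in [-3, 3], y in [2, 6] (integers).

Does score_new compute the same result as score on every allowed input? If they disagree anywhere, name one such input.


Run the pair on x=-3, y=2.
score: t becomes -1; next t becomes -1; next final value 2
score_new: t becomes -1; next t becomes -1; next final value 0
2 and 0 differ, so these are not the same function on this domain.
verdict: not equivalent; witness: x=-3, y=2


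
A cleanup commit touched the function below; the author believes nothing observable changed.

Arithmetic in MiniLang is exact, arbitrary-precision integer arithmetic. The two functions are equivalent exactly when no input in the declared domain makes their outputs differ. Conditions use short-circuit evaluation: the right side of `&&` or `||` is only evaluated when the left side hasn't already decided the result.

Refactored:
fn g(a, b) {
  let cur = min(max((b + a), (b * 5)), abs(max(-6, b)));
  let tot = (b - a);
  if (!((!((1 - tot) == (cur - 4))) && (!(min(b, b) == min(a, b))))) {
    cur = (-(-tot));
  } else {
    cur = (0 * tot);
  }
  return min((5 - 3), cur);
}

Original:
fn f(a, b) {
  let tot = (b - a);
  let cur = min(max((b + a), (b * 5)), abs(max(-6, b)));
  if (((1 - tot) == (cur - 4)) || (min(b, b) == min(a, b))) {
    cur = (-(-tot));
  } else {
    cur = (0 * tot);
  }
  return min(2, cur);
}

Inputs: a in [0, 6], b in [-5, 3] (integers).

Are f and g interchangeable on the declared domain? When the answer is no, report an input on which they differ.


This is a faithful refactor — constant usage differs, plus arithmetic usage differs, plus boolean connective usage differs, but the computed results match everywhere.
One worked example (a=1, b=-2) — f: tot := -3 | cur := -1 | (((1 - tot) == (cur - 4)) || (min(b, b) == min(a, b))): true | cur := -3 | result -3; g: cur := -1 | tot := -3 | (!((!((1 - tot) == (cur - 4))) && (!(min(b, b) == min(a, b))))): true | cur := -3 | result -3; agreement on -3.
Checked all 63 inputs in the declared domain: the outputs agree on every one.
verdict: equivalent


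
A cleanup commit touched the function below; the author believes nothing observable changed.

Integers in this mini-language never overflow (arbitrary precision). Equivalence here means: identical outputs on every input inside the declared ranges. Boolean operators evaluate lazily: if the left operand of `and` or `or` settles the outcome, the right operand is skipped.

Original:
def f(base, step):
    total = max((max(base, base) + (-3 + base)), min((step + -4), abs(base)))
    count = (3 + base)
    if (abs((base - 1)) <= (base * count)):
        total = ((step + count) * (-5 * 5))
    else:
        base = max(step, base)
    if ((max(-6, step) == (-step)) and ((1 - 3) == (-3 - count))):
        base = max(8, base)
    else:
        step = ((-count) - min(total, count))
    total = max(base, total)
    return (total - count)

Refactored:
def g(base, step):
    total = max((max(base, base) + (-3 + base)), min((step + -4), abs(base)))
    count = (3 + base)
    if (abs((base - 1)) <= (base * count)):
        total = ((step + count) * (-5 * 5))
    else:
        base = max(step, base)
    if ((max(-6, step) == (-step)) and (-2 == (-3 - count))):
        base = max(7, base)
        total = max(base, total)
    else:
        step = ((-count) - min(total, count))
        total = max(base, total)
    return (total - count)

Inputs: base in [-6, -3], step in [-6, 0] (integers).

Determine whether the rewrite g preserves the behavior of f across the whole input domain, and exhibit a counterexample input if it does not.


Input base=-4, step=0: 9 from f versus 8 from g.
verdict: not equivalent; witness: base=-4, step=0


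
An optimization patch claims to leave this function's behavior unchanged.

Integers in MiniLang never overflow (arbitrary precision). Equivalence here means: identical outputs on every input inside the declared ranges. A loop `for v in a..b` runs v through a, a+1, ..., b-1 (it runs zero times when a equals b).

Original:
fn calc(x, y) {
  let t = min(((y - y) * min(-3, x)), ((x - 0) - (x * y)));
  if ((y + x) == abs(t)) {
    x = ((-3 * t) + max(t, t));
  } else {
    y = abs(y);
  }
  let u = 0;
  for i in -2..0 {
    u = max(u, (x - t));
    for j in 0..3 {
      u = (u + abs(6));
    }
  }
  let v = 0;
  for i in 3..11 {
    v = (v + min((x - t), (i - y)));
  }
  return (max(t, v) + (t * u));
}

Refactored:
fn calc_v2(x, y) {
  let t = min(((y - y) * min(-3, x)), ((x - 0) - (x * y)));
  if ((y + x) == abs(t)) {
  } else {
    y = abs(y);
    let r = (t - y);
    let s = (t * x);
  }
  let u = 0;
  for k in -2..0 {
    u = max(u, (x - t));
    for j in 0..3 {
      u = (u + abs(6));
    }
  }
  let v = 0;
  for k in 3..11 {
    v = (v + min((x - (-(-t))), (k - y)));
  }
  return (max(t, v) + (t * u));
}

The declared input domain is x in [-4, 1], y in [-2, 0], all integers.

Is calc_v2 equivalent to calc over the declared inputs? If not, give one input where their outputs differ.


Evaluate both at x=1, y=-1.
calc: t=0, then ((y + x) == abs(t)) is true, then x=0, then u=0, then (i=-2), then u=0, then (j=0), then u=6, then (j=1), then u=12, then (j=2), then u=18, then (i=-1), then u=18, then (j=0), then u=24, then (j=1), then u=30, then (j=2), then u=36, then v=0, then (i=3), then v=0, then (i=4), then v=0, then (i=5), then v=0, then (i=6), then v=0, then (i=7), then v=0, then (i=8), then v=0, then (i=9), then v=0, then (i=10), then v=0, then returns 0
calc_v2: t=0, then ((y + x) == abs(t)) is true, then u=0, then (k=-2), then u=1, then (j=0), then u=7, then (j=1), then u=13, then (j=2), then u=19, then (k=-1), then u=19, then (j=0), then u=25, then (j=1), then u=31, then (j=2), then u=37, then v=0, then (k=3), then v=1, then (k=4), then v=2, then (k=5), then v=3, then (k=6), then v=4, then (k=7), then v=5, then (k=8), then v=6, then (k=9), then v=7, then (k=10), then v=8, then returns 8
0 != 8, so the rewrite changes behavior.
verdict: not equivalent; witness: x=1, y=-1


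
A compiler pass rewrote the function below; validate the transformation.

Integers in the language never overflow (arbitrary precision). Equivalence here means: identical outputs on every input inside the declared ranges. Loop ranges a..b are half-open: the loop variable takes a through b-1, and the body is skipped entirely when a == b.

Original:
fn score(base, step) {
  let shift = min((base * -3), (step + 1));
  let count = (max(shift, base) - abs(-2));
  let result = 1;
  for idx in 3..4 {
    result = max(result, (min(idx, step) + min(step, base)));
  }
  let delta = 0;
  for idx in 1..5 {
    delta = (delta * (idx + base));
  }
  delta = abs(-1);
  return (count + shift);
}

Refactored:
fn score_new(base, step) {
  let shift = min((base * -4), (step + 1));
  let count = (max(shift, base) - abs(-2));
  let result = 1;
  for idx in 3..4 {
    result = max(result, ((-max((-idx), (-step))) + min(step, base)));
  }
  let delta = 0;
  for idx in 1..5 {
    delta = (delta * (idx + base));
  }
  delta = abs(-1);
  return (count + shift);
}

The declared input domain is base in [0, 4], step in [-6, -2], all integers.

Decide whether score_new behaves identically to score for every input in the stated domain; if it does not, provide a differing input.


The rewrite breaks on base=1, step=-4, where the results are -4 and -5.
score: shift=-3, then count=-1, then result=1, then (idx=3), then result=1, then delta=0, then (idx=1), then delta=0, then (idx=2), then delta=0, then (idx=3), then delta=0, then (idx=4), then delta=0, then delta=1, then returns -4
score_new: shift=-4, then count=-1, then result=1, then (idx=3), then result=1, then delta=0, then (idx=1), then delta=0, then (idx=2), then delta=0, then (idx=3), then delta=0, then (idx=4), then delta=0, then delta=1, then returns -5
verdict: not equivalent; witness: base=1, step=-4


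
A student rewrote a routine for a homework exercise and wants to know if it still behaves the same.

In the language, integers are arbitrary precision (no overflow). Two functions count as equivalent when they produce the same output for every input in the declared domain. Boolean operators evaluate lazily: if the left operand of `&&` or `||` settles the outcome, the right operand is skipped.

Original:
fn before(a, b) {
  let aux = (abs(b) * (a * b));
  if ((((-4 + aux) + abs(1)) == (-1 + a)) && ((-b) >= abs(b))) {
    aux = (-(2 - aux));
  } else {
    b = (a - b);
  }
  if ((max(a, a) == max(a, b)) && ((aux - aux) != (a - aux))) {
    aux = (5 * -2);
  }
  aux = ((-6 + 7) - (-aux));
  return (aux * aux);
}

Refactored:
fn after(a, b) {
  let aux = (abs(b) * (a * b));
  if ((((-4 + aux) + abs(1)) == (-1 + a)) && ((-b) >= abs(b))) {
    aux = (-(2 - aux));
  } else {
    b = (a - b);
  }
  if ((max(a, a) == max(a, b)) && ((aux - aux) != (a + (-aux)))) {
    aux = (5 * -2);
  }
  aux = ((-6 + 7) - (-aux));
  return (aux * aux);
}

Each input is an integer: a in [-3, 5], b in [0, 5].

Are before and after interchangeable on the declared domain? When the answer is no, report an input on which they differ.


Differences: arithmetic usage differs — yet all 54 inputs agree.
verdict: equivalent


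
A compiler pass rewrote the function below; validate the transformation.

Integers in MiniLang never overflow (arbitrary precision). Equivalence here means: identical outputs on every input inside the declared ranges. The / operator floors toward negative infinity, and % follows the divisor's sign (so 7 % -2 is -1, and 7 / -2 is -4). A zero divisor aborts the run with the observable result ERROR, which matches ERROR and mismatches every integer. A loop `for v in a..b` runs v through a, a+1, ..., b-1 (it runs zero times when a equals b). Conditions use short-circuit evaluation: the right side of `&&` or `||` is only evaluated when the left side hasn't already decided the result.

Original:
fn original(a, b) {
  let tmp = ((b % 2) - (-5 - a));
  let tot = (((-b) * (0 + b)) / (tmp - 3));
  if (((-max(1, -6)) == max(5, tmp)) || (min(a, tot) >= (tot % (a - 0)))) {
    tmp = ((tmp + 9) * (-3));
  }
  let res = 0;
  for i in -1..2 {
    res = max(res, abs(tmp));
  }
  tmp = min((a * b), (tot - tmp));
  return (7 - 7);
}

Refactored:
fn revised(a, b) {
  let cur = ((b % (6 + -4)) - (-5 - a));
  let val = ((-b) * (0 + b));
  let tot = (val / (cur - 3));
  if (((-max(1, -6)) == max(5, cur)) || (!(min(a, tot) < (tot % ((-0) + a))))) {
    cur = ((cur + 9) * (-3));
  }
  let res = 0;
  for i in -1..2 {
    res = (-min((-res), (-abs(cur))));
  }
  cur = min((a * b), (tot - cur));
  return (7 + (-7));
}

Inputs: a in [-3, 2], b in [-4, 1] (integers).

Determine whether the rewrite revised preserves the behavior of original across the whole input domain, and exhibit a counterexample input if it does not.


Changes here: boolean connective usage differs; and arithmetic usage differs; and statement counts differ; and min/max/abs usage differs; and comparison usage differs; and constant usage differs; and local variable names differ; the full 36-point sweep finds no disagreement.
verdict: equivalent


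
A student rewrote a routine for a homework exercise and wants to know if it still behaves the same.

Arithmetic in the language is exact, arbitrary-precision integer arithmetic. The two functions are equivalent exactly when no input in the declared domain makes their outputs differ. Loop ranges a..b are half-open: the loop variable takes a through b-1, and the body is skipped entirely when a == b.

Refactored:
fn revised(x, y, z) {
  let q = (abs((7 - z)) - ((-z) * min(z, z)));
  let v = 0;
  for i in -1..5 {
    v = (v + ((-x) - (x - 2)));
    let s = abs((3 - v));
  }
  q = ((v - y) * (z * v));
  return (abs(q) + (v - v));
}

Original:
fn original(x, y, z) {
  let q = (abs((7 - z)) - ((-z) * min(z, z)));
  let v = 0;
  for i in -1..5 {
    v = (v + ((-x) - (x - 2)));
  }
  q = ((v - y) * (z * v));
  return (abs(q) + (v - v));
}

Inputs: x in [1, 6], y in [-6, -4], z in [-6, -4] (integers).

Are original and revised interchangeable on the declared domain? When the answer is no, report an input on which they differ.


Although min/max/abs usage differs; constant usage differs; statement counts differ; local variable names differ; arithmetic usage differs, 54/54 inputs agree.
verdict: equivalent
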